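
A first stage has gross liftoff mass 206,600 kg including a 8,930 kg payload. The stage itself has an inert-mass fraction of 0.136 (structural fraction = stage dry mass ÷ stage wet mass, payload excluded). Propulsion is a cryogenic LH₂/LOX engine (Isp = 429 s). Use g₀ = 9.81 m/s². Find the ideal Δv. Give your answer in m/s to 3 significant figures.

Stage wet mass = m₀ − payload = 206,600 − 8,930 = 197,670 kg.
Stage dry mass = ε × stage wet mass = 0.136 × 197,670 = 26,883.1 kg.
Burnout mass m_f = stage dry + payload = 26,883.1 + 8,930 = 35,813.1 kg.
v_e = Isp · g₀ = 429 × 9.81 = 4208.5 m/s.
Using Δv = v_e ln(m₀/m_f): Δv = v_e · ln(206,600/35,813.1) = 4208.5 × ln(5.769) = 4208.5 × 1.7525 ≈ 7375 m/s.

Δv ≈ 7380 m/s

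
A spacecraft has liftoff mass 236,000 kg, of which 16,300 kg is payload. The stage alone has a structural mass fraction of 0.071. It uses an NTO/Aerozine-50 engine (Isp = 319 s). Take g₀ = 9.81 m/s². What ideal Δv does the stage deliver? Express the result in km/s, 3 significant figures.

Stage wet mass = m₀ − payload = 236,000 − 16,300 = 219,700 kg.
Stage dry mass = ε × stage wet mass = 0.071 × 219,700 = 15,598.7 kg.
Burnout mass m_f = stage dry + payload = 15,598.7 + 16,300 = 31,898.7 kg.
v_e = Isp · g₀ = 319 × 9.81 = 3129.4 m/s.
Δv = v_e · ln(236,000/31,898.7) = 3129.4 × ln(7.398) = 3129.4 × 2.0013 ≈ 6263 m/s.

Δv ≈ 6.26 km/s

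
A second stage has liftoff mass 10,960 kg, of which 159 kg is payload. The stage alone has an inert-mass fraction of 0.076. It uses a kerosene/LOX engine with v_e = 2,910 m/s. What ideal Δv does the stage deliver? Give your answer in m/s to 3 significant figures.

Stage wet mass = m₀ − payload = 10,960 − 159 = 10,801 kg.
Stage dry mass = ε × stage wet mass = 0.076 × 10,801 = 820.876 kg.
Burnout mass m_f = stage dry + payload = 820.876 + 159 = 979.876 kg.
Rocket equation: Δv = v_e · ln(10,960/979.876) = 2910.0 × ln(11.19) = 2910.0 × 2.4146 ≈ 7026 m/s.

Δv ≈ 7030 m/s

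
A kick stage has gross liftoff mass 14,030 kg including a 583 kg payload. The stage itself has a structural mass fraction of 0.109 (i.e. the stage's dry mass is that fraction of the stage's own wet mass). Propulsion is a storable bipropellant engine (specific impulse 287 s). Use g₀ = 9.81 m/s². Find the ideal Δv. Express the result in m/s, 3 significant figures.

Stage wet mass = m₀ − payload = 14,030 − 583 = 13,447 kg.
Stage dry mass = ε × stage wet mass = 0.109 × 13,447 = 1,465.72 kg.
Burnout mass m_f = stage dry + payload = 1,465.72 + 583 = 2,048.72 kg.
v_e = Isp · g₀ = 287 × 9.81 = 2815.5 m/s.
Using Δv = v_e ln(m₀/m_f): Δv = v_e · ln(14,030/2,048.72) = 2815.5 × ln(6.848) = 2815.5 × 1.9240 ≈ 5417 m/s.

Δv ≈ 5420 m/s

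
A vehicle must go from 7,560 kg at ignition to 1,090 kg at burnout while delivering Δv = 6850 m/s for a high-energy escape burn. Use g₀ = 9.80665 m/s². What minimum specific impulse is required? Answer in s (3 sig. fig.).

Isp ≈ 361 s

ln(m₀/m_f) = ln(7560/1090) = ln(6.936) = 1.9367.
v_e = Δv / ln(m₀/m_f) = 6850 / 1.9367 = 3537.0 m/s.
Isp = v_e / g₀ = 3537.0 / 9.80665 = 360.7 s.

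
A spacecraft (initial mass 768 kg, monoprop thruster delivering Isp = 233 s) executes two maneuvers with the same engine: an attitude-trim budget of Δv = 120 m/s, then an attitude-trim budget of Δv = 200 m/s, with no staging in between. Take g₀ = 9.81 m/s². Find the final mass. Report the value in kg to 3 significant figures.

v_e = Isp · g₀ = 233 × 9.81 = 2285.7 m/s.
After the first burn: m = 768 × exp(−120/2285.7) = 768 × 0.94885 = 728.717 kg.
After the second burn: m = 728.717 × exp(−200/2285.7) = 728.717 × 0.91622 = 667.665 kg.

final mass ≈ 668 kg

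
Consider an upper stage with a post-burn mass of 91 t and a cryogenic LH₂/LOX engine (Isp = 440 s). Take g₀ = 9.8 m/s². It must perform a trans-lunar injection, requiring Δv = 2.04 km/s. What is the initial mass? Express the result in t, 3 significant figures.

initial mass ≈ 146 t

v_e = Isp · g₀ = 440 × 9.8 = 4312.0 m/s.
m₀/m_f = exp(Δv / v_e) = exp(2040 / 4312.0) = exp(0.4731) = 1.6050.
m₀ = m_f × 1.6050 = 91 × 1.6050 = 146.055 t.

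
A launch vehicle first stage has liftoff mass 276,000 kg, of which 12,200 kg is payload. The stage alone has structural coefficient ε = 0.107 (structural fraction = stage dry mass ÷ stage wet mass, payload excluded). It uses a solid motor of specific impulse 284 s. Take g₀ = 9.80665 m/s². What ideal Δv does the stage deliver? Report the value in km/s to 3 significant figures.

Δv ≈ 5.35 km/s

Stage wet mass = m₀ − payload = 276,000 − 12,200 = 263,800 kg.
Stage dry mass = ε × stage wet mass = 0.107 × 263,800 = 28,226.6 kg.
Burnout mass m_f = stage dry + payload = 28,226.6 + 12,200 = 40,426.6 kg.
v_e = Isp · g₀ = 284 × 9.80665 = 2785.1 m/s.
Δv = v_e · ln(276,000/40,426.6) = 2785.1 × ln(6.827) = 2785.1 × 1.9209 ≈ 5350 m/s.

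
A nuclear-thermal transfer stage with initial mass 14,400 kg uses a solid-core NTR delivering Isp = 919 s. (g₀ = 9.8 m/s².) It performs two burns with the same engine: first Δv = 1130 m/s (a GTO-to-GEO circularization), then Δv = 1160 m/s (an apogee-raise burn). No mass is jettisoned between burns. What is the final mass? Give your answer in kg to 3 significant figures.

v_e = Isp · g₀ = 919 × 9.8 = 9006.2 m/s.
After the first burn: m = 14400 × exp(−1130/9006.2) = 14400 × 0.88208 = 12,702 kg.
After the second burn: m = 12,702 × exp(−1160/9006.2) = 12,702 × 0.87915 = 11,167 kg.

final mass ≈ 11200 kg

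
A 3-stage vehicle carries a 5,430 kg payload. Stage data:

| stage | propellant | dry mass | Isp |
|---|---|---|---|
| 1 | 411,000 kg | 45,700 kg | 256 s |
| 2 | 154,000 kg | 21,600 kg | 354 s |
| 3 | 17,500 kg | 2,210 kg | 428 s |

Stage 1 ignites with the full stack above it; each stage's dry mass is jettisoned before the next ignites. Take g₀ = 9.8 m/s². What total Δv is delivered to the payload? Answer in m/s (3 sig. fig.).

Ignition mass of stage 1 = 411,000+45,700 + 154,000+21,600 + 17,500+2,210 + 5,430 = 657,440 kg.
Stage 1: m₀ = 657,440 kg, m_f = 657,440 − 411,000 = 246,440 kg; Δv = 256×9.8×ln(2.668) = 2508.8×0.9812 ≈ 2462 m/s.
Stage 2: m₀ = 200,740 kg, m_f = 200,740 − 154,000 = 46,740 kg; Δv = 354×9.8×ln(4.295) = 3469.2×1.4574 ≈ 5056 m/s.
Stage 3: m₀ = 25,140 kg, m_f = 25,140 − 17,500 = 7,640 kg; Δv = 428×9.8×ln(3.291) = 4194.4×1.1911 ≈ 4996 m/s.
Total Δv = 2462 + 5056 + 4996 = 12514 m/s.

Δv ≈ 12500 m/s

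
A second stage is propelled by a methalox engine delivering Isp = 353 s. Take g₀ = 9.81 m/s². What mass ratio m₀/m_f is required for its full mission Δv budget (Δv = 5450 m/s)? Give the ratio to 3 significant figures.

v_e = Isp · g₀ = 353 × 9.81 = 3462.9 m/s.
m₀/m_f = exp(Δv / v_e) = exp(5450 / 3462.9) = exp(1.5738) = 4.8250.

mass ratio ≈ 4.83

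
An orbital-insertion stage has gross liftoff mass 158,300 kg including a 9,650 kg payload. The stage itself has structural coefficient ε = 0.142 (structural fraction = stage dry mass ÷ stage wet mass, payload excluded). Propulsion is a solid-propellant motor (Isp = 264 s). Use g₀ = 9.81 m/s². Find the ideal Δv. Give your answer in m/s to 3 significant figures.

Stage wet mass = m₀ − payload = 158,300 − 9,650 = 148,650 kg.
Stage dry mass = ε × stage wet mass = 0.142 × 148,650 = 21,108.3 kg.
Burnout mass m_f = stage dry + payload = 21,108.3 + 9,650 = 30,758.3 kg.
v_e = Isp · g₀ = 264 × 9.81 = 2589.8 m/s.
Using Δv = v_e ln(m₀/m_f): Δv = v_e · ln(158,300/30,758.3) = 2589.8 × ln(5.147) = 2589.8 × 1.6383 ≈ 4243 m/s.

Δv ≈ 4240 m/s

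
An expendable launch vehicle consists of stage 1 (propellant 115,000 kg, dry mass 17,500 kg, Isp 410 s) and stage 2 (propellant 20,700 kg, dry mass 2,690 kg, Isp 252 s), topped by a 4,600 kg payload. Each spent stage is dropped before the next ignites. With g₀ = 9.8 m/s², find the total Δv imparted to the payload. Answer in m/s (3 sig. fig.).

Δv ≈ 8390 m/s

Ignition mass of stage 1 = 115,000+17,500 + 20,700+2,690 + 4,600 = 160,490 kg.
Stage 1: m₀ = 160,490 kg, m_f = 160,490 − 115,000 = 45,490 kg; Δv = 410×9.8×ln(3.528) = 4018.0×1.2607 ≈ 5066 m/s.
Stage 2: m₀ = 27,990 kg, m_f = 27,990 − 20,700 = 7,290 kg; Δv = 252×9.8×ln(3.84) = 2469.6×1.3453 ≈ 3322 m/s.
Total Δv = 5066 + 3322 = 8388 m/s.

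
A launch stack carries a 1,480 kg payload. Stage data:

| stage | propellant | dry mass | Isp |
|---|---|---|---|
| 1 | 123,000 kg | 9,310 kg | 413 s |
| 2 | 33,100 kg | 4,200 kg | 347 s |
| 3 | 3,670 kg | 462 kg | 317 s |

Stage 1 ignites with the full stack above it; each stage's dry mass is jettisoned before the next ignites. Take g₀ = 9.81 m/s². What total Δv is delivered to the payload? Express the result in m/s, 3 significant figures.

Δv ≈ 13200 m/s

Ignition mass of stage 1 = 123,000+9,310 + 33,100+4,200 + 3,670+462 + 1,480 = 175,222 kg.
Stage 1: m₀ = 175,222 kg, m_f = 175,222 − 123,000 = 52,222 kg; Δv = 413×9.81×ln(3.355) = 4051.5×1.2105 ≈ 4905 m/s.
Stage 2: m₀ = 42,912 kg, m_f = 42,912 − 33,100 = 9,812 kg; Δv = 347×9.81×ln(4.373) = 3404.1×1.4755 ≈ 5023 m/s.
Stage 3: m₀ = 5,612 kg, m_f = 5,612 − 3,670 = 1,942 kg; Δv = 317×9.81×ln(2.89) = 3109.8×1.0612 ≈ 3300 m/s.
Total Δv = 4905 + 5023 + 3300 = 13228 m/s.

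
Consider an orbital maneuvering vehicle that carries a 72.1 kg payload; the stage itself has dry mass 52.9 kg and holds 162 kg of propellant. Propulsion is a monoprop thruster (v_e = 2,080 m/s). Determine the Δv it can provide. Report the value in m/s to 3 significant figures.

Δv ≈ 1730 m/s

m₀ = payload + dry + propellant = 72.1 + 52.9 + 162 = 287 kg.
m_f = payload + dry = 72.1 + 52.9 = 125 kg.
From the ideal rocket equation, Δv = v_e · ln(m₀/m_f) = 2080.0 × ln(2.296) = 2080.0 × 0.8312 ≈ 1728.8 m/s.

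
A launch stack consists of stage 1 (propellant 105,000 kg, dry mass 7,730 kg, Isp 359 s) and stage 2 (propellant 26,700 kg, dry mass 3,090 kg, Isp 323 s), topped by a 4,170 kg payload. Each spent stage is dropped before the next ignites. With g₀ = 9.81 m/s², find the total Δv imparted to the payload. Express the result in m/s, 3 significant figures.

Δv ≈ 9320 m/s

Ignition mass of stage 1 = 105,000+7,730 + 26,700+3,090 + 4,170 = 146,690 kg.
Stage 1: m₀ = 146,690 kg, m_f = 146,690 − 105,000 = 41,690 kg; Δv = 359×9.81×ln(3.519) = 3521.8×1.2581 ≈ 4431 m/s.
Stage 2: m₀ = 33,960 kg, m_f = 33,960 − 26,700 = 7,260 kg; Δv = 323×9.81×ln(4.678) = 3168.6×1.5428 ≈ 4889 m/s.
Total Δv = 4431 + 4889 = 9320 m/s.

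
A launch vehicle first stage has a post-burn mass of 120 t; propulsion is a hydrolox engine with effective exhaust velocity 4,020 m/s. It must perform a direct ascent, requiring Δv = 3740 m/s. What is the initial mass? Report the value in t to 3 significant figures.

By the Tsiolkovsky rocket equation, m₀/m_f = exp(Δv / v_e) = exp(3740 / 4020.0) = exp(0.9303) = 2.5354.
m₀ = m_f × 2.5354 = 120 × 2.5354 = 304.248 t.

initial mass ≈ 304 t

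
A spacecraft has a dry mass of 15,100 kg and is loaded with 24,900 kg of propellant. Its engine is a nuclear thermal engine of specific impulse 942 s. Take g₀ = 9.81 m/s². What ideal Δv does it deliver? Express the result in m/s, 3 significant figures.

Δv ≈ 9000 m/s

v_e = Isp · g₀ = 942 × 9.81 = 9241.0 m/s.
m₀ = m_dry + m_prop = 15,100 + 24,900 = 40,000 kg.
Using Δv = v_e ln(m₀/m_f): Δv = v_e · ln(m₀/m_f) = 9241.0 × ln(2.649) = 9241.0 × 0.9742 ≈ 9002.5 m/s.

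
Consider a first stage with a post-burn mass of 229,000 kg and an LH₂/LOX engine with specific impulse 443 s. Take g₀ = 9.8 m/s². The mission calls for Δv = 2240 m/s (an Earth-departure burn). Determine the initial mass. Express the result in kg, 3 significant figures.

initial mass ≈ 384000 kg

v_e = Isp · g₀ = 443 × 9.8 = 4341.4 m/s.
By the Tsiolkovsky rocket equation, m₀/m_f = exp(Δv / v_e) = exp(2240 / 4341.4) = exp(0.5160) = 1.6753.
m₀ = m_f × 1.6753 = 229,000 × 1.6753 = 383,644 kg.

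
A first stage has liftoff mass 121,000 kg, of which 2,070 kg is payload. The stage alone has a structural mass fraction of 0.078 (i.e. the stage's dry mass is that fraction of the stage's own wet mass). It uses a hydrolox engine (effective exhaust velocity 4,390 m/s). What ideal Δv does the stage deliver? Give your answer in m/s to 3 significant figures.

Stage wet mass = m₀ − payload = 121,000 − 2,070 = 118,930 kg.
Stage dry mass = ε × stage wet mass = 0.078 × 118,930 = 9,276.54 kg.
Burnout mass m_f = stage dry + payload = 9,276.54 + 2,070 = 11,346.54 kg.
Using Δv = v_e ln(m₀/m_f): Δv = v_e · ln(121,000/11,346.54) = 4390.0 × ln(10.66) = 4390.0 × 2.3669 ≈ 10391 m/s.

Δv ≈ 10400 m/s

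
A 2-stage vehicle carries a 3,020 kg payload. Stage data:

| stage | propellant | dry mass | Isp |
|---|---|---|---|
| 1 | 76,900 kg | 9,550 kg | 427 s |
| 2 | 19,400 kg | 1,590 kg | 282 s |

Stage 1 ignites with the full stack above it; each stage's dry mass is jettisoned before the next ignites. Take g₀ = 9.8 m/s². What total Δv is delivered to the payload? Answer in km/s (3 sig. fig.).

Δv ≈ 9.55 km/s

Ignition mass of stage 1 = 76,900+9,550 + 19,400+1,590 + 3,020 = 110,460 kg.
Stage 1: m₀ = 110,460 kg, m_f = 110,460 − 76,900 = 33,560 kg; Δv = 427×9.8×ln(3.291) = 4184.6×1.1913 ≈ 4985 m/s.
Stage 2: m₀ = 24,010 kg, m_f = 24,010 − 19,400 = 4,610 kg; Δv = 282×9.8×ln(5.208) = 2763.6×1.6502 ≈ 4561 m/s.
Total Δv = 4985 + 4561 = 9546 m/s.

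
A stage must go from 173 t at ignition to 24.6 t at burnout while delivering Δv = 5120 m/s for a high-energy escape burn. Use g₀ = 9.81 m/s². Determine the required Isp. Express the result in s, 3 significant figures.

ln(m₀/m_f) = ln(173000/24600) = ln(7.033) = 1.9505.
v_e = Δv / ln(m₀/m_f) = 5120 / 1.9505 = 2624.9 m/s.
Isp = v_e / g₀ = 2624.9 / 9.81 = 267.6 s.

Isp ≈ 268 s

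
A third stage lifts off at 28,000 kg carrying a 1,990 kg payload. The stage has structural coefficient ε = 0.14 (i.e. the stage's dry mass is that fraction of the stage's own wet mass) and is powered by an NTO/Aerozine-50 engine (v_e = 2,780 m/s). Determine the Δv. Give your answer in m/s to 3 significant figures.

Δv ≈ 4460 m/s

Stage wet mass = m₀ − payload = 28,000 − 1,990 = 26,010 kg.
Stage dry mass = ε × stage wet mass = 0.14 × 26,010 = 3,641.4 kg.
Burnout mass m_f = stage dry + payload = 3,641.4 + 1,990 = 5,631.4 kg.
Rocket equation: Δv = v_e · ln(28,000/5,631.4) = 2780.0 × ln(4.972) = 2780.0 × 1.6038 ≈ 4459 m/s.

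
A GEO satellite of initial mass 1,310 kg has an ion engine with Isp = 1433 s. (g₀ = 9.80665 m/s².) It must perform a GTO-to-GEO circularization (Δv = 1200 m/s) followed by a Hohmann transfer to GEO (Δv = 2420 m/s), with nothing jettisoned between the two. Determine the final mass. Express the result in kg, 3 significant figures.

final mass ≈ 1010 kg

v_e = Isp · g₀ = 1433 × 9.80665 = 14052.9 m/s.
After the first burn: m = 1310 × exp(−1200/14052.9) = 1310 × 0.91815 = 1,202.78 kg.
After the second burn: m = 1,202.78 × exp(−2420/14052.9) = 1,202.78 × 0.84181 = 1,012.51 kg.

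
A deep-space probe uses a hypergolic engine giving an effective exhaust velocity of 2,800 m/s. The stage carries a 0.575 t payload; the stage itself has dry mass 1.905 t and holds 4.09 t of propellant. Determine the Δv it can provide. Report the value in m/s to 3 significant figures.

m₀ = payload + dry + propellant = 0.575 + 1.905 + 4.09 = 6.57 t.
m_f = payload + dry = 0.575 + 1.905 = 2.48 t.
Δv = v_e · ln(m₀/m_f) = 2800.0 × ln(2.649) = 2800.0 × 0.9743 ≈ 2727.9 m/s.

Δv ≈ 2730 m/s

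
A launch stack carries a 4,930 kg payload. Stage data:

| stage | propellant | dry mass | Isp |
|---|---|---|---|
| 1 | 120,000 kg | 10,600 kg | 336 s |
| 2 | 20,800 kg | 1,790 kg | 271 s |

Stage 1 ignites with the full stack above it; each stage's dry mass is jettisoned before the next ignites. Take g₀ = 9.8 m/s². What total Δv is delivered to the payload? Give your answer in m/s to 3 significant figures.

Δv ≈ 8430 m/s

Ignition mass of stage 1 = 120,000+10,600 + 20,800+1,790 + 4,930 = 158,120 kg.
Stage 1: m₀ = 158,120 kg, m_f = 158,120 − 120,000 = 38,120 kg; Δv = 336×9.8×ln(4.148) = 3292.8×1.4226 ≈ 4684 m/s.
Stage 2: m₀ = 27,520 kg, m_f = 27,520 − 20,800 = 6,720 kg; Δv = 271×9.8×ln(4.095) = 2655.8×1.4098 ≈ 3744 m/s.
Total Δv = 4684 + 3744 = 8428 m/s.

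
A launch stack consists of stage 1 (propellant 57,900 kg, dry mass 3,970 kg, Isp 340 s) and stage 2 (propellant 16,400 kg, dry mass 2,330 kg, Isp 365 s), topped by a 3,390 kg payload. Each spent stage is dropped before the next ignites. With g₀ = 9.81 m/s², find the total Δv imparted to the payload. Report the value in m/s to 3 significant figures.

Δv ≈ 8740 m/s

Ignition mass of stage 1 = 57,900+3,970 + 16,400+2,330 + 3,390 = 83,990 kg.
Stage 1: m₀ = 83,990 kg, m_f = 83,990 − 57,900 = 26,090 kg; Δv = 340×9.81×ln(3.219) = 3335.4×1.1691 ≈ 3900 m/s.
Stage 2: m₀ = 22,120 kg, m_f = 22,120 − 16,400 = 5,720 kg; Δv = 365×9.81×ln(3.867) = 3580.7×1.3525 ≈ 4843 m/s.
Total Δv = 3900 + 4843 = 8743 m/s.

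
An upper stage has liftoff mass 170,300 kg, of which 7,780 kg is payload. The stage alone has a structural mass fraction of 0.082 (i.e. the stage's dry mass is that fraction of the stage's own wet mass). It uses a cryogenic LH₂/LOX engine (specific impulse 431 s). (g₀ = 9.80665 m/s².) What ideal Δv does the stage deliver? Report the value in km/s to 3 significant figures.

Stage wet mass = m₀ − payload = 170,300 − 7,780 = 162,520 kg.
Stage dry mass = ε × stage wet mass = 0.082 × 162,520 = 13,326.6 kg.
Burnout mass m_f = stage dry + payload = 13,326.6 + 7,780 = 21,106.6 kg.
v_e = Isp · g₀ = 431 × 9.80665 = 4226.7 m/s.
Δv = v_e · ln(170,300/21,106.6) = 4226.7 × ln(8.069) = 4226.7 × 2.0880 ≈ 8825 m/s.

Δv ≈ 8.83 km/s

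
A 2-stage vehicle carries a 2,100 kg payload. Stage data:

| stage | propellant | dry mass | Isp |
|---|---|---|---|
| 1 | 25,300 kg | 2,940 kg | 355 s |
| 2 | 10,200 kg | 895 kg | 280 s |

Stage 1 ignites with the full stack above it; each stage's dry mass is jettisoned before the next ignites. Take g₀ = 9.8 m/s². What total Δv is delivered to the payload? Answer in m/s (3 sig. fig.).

Δv ≈ 7350 m/s

Ignition mass of stage 1 = 25,300+2,940 + 10,200+895 + 2,100 = 41,435 kg.
Stage 1: m₀ = 41,435 kg, m_f = 41,435 − 25,300 = 16,135 kg; Δv = 355×9.8×ln(2.568) = 3479.0×0.9431 ≈ 3281 m/s.
Stage 2: m₀ = 13,195 kg, m_f = 13,195 − 10,200 = 2,995 kg; Δv = 280×9.8×ln(4.406) = 2744.0×1.4829 ≈ 4069 m/s.
Total Δv = 3281 + 4069 = 7350 m/s.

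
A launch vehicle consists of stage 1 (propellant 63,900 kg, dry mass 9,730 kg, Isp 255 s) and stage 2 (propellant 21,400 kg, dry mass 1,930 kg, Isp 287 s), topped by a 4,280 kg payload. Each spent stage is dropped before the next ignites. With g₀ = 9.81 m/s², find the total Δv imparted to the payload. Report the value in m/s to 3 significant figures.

Ignition mass of stage 1 = 63,900+9,730 + 21,400+1,930 + 4,280 = 101,240 kg.
Stage 1: m₀ = 101,240 kg, m_f = 101,240 − 63,900 = 37,340 kg; Δv = 255×9.81×ln(2.711) = 2501.6×0.9974 ≈ 2495 m/s.
Stage 2: m₀ = 27,610 kg, m_f = 27,610 − 21,400 = 6,210 kg; Δv = 287×9.81×ln(4.446) = 2815.5×1.4920 ≈ 4201 m/s.
Total Δv = 2495 + 4201 = 6696 m/s.

Δv ≈ 6700 m/s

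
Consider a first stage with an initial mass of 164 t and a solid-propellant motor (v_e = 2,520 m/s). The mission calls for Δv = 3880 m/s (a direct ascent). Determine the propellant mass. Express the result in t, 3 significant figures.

By the Tsiolkovsky rocket equation, m₀/m_f = exp(Δv / v_e) = exp(3880 / 2520.0) = exp(1.5397) = 4.6631.
m_f = 164 / 4.6631 = 35.1697 t, so propellant = m₀ − m_f = 164 − 35.1697 = 128.8303 t.

propellant mass ≈ 129 t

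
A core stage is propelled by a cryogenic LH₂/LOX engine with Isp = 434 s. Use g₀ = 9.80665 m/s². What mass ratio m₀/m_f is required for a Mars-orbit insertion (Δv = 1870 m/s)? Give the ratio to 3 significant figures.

v_e = Isp · g₀ = 434 × 9.80665 = 4256.1 m/s.
m₀/m_f = exp(Δv / v_e) = exp(1870 / 4256.1) = exp(0.4394) = 1.5517.

mass ratio ≈ 1.55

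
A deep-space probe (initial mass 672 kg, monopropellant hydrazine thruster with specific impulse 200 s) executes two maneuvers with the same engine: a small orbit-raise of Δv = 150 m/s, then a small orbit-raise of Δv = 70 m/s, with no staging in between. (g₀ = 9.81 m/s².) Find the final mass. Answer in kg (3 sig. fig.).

final mass ≈ 601 kg

v_e = Isp · g₀ = 200 × 9.81 = 1962.0 m/s.
After the first burn: m = 672 × exp(−150/1962.0) = 672 × 0.92640 = 622.541 kg.
After the second burn: m = 622.541 × exp(−70/1962.0) = 622.541 × 0.96495 = 600.721 kg.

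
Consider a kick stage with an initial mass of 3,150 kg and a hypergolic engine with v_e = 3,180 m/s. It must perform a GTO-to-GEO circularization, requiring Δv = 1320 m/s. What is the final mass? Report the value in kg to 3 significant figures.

By the Tsiolkovsky rocket equation, m₀/m_f = exp(Δv / v_e) = exp(1320 / 3180.0) = exp(0.4151) = 1.5145.
m_f = m₀ / 1.5145 = 3,150 / 1.5145 = 2,079.89 kg.

final mass ≈ 2080 kg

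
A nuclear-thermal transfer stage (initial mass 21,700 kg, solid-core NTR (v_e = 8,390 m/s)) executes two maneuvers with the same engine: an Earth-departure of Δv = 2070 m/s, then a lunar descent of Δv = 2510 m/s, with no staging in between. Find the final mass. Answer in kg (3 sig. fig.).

After the first burn: m = 21700 × exp(−2070/8390.0) = 21700 × 0.78136 = 16,955.5 kg.
After the second burn: m = 16,955.5 × exp(−2510/8390.0) = 16,955.5 × 0.74144 = 12,571.5 kg.

final mass ≈ 12600 kg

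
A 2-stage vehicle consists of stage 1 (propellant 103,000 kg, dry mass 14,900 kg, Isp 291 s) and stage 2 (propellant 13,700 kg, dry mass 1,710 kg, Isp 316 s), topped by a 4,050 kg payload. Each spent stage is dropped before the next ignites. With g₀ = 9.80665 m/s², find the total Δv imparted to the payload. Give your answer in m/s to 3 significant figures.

Ignition mass of stage 1 = 103,000+14,900 + 13,700+1,710 + 4,050 = 137,360 kg.
Stage 1: m₀ = 137,360 kg, m_f = 137,360 − 103,000 = 34,360 kg; Δv = 291×9.80665×ln(3.998) = 2853.7×1.3857 ≈ 3954 m/s.
Stage 2: m₀ = 19,460 kg, m_f = 19,460 − 13,700 = 5,760 kg; Δv = 316×9.80665×ln(3.378) = 3098.9×1.2174 ≈ 3773 m/s.
Total Δv = 3954 + 3773 = 7727 m/s.

Δv ≈ 7730 m/s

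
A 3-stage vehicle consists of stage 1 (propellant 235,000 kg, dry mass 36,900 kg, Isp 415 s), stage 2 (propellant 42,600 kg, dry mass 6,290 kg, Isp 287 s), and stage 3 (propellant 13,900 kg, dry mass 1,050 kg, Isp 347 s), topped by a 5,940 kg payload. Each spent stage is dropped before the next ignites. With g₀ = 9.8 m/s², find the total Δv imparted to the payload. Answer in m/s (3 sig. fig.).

Ignition mass of stage 1 = 235,000+36,900 + 42,600+6,290 + 13,900+1,050 + 5,940 = 341,680 kg.
Stage 1: m₀ = 341,680 kg, m_f = 341,680 − 235,000 = 106,680 kg; Δv = 415×9.8×ln(3.203) = 4067.0×1.1640 ≈ 4734 m/s.
Stage 2: m₀ = 69,780 kg, m_f = 69,780 − 42,600 = 27,180 kg; Δv = 287×9.8×ln(2.567) = 2812.6×0.9429 ≈ 2652 m/s.
Stage 3: m₀ = 20,890 kg, m_f = 20,890 − 13,900 = 6,990 kg; Δv = 347×9.8×ln(2.989) = 3400.6×1.0948 ≈ 3723 m/s.
Total Δv = 4734 + 2652 + 3723 = 11109 m/s.

Δv ≈ 11100 m/s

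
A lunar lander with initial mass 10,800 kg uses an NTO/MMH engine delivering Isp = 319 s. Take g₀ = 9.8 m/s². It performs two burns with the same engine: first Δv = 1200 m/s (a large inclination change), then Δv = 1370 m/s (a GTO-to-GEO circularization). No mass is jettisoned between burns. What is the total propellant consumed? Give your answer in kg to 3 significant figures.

v_e = Isp · g₀ = 319 × 9.8 = 3126.2 m/s.
After the first burn: m = 10800 × exp(−1200/3126.2) = 10800 × 0.68123 = 7,357.28 kg.
After the second burn: m = 7,357.28 × exp(−1370/3126.2) = 7,357.28 × 0.64518 = 4,746.77 kg.
Total propellant = m₀ − m_final = 10800 − 4,746.77 = 6,053.23 kg.

total propellant consumed ≈ 6050 kg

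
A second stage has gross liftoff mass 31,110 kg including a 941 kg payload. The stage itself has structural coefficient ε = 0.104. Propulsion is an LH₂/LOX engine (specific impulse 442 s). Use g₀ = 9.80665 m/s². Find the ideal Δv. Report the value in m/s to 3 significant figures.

Stage wet mass = m₀ − payload = 31,110 − 941 = 30,169 kg.
Stage dry mass = ε × stage wet mass = 0.104 × 30,169 = 3,137.58 kg.
Burnout mass m_f = stage dry + payload = 3,137.58 + 941 = 4,078.58 kg.
v_e = Isp · g₀ = 442 × 9.80665 = 4334.5 m/s.
Using Δv = v_e ln(m₀/m_f): Δv = v_e · ln(31,110/4,078.58) = 4334.5 × ln(7.628) = 4334.5 × 2.0318 ≈ 8807 m/s.

Δv ≈ 8810 m/s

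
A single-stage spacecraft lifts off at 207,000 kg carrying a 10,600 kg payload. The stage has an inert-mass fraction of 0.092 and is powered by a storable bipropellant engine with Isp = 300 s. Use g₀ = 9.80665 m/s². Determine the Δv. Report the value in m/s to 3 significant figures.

Δv ≈ 5820 m/s

Stage wet mass = m₀ − payload = 207,000 − 10,600 = 196,400 kg.
Stage dry mass = ε × stage wet mass = 0.092 × 196,400 = 18,068.8 kg.
Burnout mass m_f = stage dry + payload = 18,068.8 + 10,600 = 28,668.8 kg.
v_e = Isp · g₀ = 300 × 9.80665 = 2942.0 m/s.
From the ideal rocket equation, Δv = v_e · ln(207,000/28,668.8) = 2942.0 × ln(7.22) = 2942.0 × 1.9769 ≈ 5816 m/s.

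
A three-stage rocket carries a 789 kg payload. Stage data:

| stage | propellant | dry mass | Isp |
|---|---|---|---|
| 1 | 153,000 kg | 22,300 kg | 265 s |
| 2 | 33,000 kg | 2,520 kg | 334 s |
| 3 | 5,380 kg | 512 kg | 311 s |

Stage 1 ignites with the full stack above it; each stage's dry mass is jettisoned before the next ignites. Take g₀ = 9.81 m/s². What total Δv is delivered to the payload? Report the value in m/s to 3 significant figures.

Δv ≈ 13100 m/s

Ignition mass of stage 1 = 153,000+22,300 + 33,000+2,520 + 5,380+512 + 789 = 217,501 kg.
Stage 1: m₀ = 217,501 kg, m_f = 217,501 − 153,000 = 64,501 kg; Δv = 265×9.81×ln(3.372) = 2599.7×1.2155 ≈ 3160 m/s.
Stage 2: m₀ = 42,201 kg, m_f = 42,201 − 33,000 = 9,201 kg; Δv = 334×9.81×ln(4.587) = 3276.5×1.5231 ≈ 4991 m/s.
Stage 3: m₀ = 6,681 kg, m_f = 6,681 − 5,380 = 1,301 kg; Δv = 311×9.81×ln(5.135) = 3050.9×1.6361 ≈ 4992 m/s.
Total Δv = 3160 + 4991 + 4992 = 13143 m/s.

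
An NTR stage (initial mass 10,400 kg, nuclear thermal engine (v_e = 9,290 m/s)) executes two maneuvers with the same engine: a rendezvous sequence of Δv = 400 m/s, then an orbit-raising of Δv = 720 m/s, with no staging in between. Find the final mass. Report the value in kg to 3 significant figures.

final mass ≈ 9220 kg

After the first burn: m = 10400 × exp(−400/9290.0) = 10400 × 0.95786 = 9,961.74 kg.
After the second burn: m = 9,961.74 × exp(−720/9290.0) = 9,961.74 × 0.92542 = 9,218.79 kg.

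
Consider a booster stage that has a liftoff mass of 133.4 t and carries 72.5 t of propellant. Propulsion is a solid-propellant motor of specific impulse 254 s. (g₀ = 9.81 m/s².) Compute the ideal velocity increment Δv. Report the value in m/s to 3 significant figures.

Δv ≈ 1950 m/s

v_e = Isp · g₀ = 254 × 9.81 = 2491.7 m/s.
m_f = m₀ − m_prop = 133.4 − 72.5 = 60.9 t.
Rocket equation: Δv = v_e · ln(m₀/m_f) = 2491.7 × ln(2.19) = 2491.7 × 0.7841 ≈ 1953.8 m/s.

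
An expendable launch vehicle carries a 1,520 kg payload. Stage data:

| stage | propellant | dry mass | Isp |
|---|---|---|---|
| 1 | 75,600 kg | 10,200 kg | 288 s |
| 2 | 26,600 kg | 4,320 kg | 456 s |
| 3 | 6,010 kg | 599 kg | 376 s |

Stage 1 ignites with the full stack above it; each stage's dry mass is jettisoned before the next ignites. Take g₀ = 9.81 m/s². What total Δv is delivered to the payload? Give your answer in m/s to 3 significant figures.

Δv ≈ 12700 m/s

Ignition mass of stage 1 = 75,600+10,200 + 26,600+4,320 + 6,010+599 + 1,520 = 124,849 kg.
Stage 1: m₀ = 124,849 kg, m_f = 124,849 − 75,600 = 49,249 kg; Δv = 288×9.81×ln(2.535) = 2825.3×0.9302 ≈ 2628 m/s.
Stage 2: m₀ = 39,049 kg, m_f = 39,049 − 26,600 = 12,449 kg; Δv = 456×9.81×ln(3.137) = 4473.4×1.1432 ≈ 5114 m/s.
Stage 3: m₀ = 8,129 kg, m_f = 8,129 − 6,010 = 2,119 kg; Δv = 376×9.81×ln(3.836) = 3688.6×1.3445 ≈ 4959 m/s.
Total Δv = 2628 + 5114 + 4959 = 12701 m/s.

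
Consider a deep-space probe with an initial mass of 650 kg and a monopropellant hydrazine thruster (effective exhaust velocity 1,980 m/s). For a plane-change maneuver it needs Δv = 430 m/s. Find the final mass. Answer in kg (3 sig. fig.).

m₀/m_f = exp(Δv / v_e) = exp(430 / 1980.0) = exp(0.2172) = 1.2426.
m_f = m₀ / 1.2426 = 650 / 1.2426 = 523.097 kg.

final mass ≈ 523 kg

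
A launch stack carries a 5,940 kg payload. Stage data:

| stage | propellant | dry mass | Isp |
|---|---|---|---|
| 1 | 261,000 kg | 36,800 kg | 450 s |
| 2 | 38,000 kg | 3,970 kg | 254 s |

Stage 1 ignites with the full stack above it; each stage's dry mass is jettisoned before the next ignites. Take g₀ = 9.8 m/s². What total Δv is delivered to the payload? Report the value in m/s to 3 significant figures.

Δv ≈ 10100 m/s

Ignition mass of stage 1 = 261,000+36,800 + 38,000+3,970 + 5,940 = 345,710 kg.
Stage 1: m₀ = 345,710 kg, m_f = 345,710 − 261,000 = 84,710 kg; Δv = 450×9.8×ln(4.081) = 4410.0×1.4064 ≈ 6202 m/s.
Stage 2: m₀ = 47,910 kg, m_f = 47,910 − 38,000 = 9,910 kg; Δv = 254×9.8×ln(4.835) = 2489.2×1.5758 ≈ 3922 m/s.
Total Δv = 6202 + 3922 = 10124 m/s.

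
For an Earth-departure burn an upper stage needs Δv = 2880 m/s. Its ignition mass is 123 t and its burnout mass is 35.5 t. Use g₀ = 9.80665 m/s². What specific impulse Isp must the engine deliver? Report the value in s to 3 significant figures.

Isp ≈ 236 s

ln(m₀/m_f) = ln(123000/35500) = ln(3.465) = 1.2427.
Using Δv = v_e ln(m₀/m_f): v_e = Δv / ln(m₀/m_f) = 2880 / 1.2427 = 2317.6 m/s.
Isp = v_e / g₀ = 2317.6 / 9.80665 = 236.3 s.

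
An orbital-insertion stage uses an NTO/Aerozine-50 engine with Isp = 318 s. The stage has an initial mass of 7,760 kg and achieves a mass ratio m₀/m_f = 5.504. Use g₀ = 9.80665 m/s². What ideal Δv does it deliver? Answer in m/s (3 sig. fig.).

v_e = Isp · g₀ = 318 × 9.80665 = 3118.5 m/s.
Δv = v_e · ln(5.504) = 3118.5 × 1.7055 ≈ 5318.5 m/s.

Δv ≈ 5320 m/s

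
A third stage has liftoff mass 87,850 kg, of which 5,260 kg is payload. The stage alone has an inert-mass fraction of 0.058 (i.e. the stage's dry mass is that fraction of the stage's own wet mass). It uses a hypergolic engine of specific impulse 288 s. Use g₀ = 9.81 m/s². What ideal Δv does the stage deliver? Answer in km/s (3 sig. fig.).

Stage wet mass = m₀ − payload = 87,850 − 5,260 = 82,590 kg.
Stage dry mass = ε × stage wet mass = 0.058 × 82,590 = 4,790.22 kg.
Burnout mass m_f = stage dry + payload = 4,790.22 + 5,260 = 10,050.22 kg.
v_e = Isp · g₀ = 288 × 9.81 = 2825.3 m/s.
Δv = v_e · ln(87,850/10,050.22) = 2825.3 × ln(8.741) = 2825.3 × 2.1680 ≈ 6125 m/s.

Δv ≈ 6.13 km/s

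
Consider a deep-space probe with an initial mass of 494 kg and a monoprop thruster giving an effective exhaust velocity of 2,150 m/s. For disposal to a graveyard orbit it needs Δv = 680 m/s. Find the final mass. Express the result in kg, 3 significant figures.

Using Δv = v_e ln(m₀/m_f): m₀/m_f = exp(Δv / v_e) = exp(680 / 2150.0) = exp(0.3163) = 1.3720.
m_f = m₀ / 1.3720 = 494 / 1.3720 = 360.058 kg.

final mass ≈ 360 kg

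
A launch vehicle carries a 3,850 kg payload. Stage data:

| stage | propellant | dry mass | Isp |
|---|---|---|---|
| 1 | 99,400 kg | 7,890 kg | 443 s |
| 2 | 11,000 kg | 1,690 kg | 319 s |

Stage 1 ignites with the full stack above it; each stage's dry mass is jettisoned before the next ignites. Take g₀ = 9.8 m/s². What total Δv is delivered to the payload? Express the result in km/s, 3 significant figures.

Ignition mass of stage 1 = 99,400+7,890 + 11,000+1,690 + 3,850 = 123,830 kg.
Stage 1: m₀ = 123,830 kg, m_f = 123,830 − 99,400 = 24,430 kg; Δv = 443×9.8×ln(5.069) = 4341.4×1.6231 ≈ 7047 m/s.
Stage 2: m₀ = 16,540 kg, m_f = 16,540 − 11,000 = 5,540 kg; Δv = 319×9.8×ln(2.986) = 3126.2×1.0938 ≈ 3419 m/s.
Total Δv = 7047 + 3419 = 10466 m/s.

Δv ≈ 10.5 km/s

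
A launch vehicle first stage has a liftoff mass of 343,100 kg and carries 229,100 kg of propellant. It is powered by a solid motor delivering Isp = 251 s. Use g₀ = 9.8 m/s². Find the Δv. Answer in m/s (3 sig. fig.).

Δv ≈ 2710 m/s

v_e = Isp · g₀ = 251 × 9.8 = 2459.8 m/s.
m_f = m₀ − m_prop = 343,100 − 229,100 = 114,000 kg.
Δv = v_e · ln(m₀/m_f) = 2459.8 × ln(3.01) = 2459.8 × 1.1018 ≈ 2710.3 m/s.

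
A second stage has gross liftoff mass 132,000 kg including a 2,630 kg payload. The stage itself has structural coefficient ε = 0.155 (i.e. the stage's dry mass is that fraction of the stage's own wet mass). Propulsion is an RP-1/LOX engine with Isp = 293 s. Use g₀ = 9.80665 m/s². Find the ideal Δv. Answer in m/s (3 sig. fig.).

Δv ≈ 5060 m/s

Stage wet mass = m₀ − payload = 132,000 − 2,630 = 129,370 kg.
Stage dry mass = ε × stage wet mass = 0.155 × 129,370 = 20,052.4 kg.
Burnout mass m_f = stage dry + payload = 20,052.4 + 2,630 = 22,682.4 kg.
v_e = Isp · g₀ = 293 × 9.80665 = 2873.3 m/s.
Δv = v_e · ln(132,000/22,682.4) = 2873.3 × ln(5.819) = 2873.3 × 1.7612 ≈ 5061 m/s.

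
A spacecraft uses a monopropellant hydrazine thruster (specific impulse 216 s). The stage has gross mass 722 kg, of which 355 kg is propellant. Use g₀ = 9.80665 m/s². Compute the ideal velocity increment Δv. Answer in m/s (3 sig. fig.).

v_e = Isp · g₀ = 216 × 9.80665 = 2118.2 m/s.
m_f = m₀ − m_prop = 722 − 355 = 367 kg.
By the Tsiolkovsky rocket equation, Δv = v_e · ln(m₀/m_f) = 2118.2 × ln(1.967) = 2118.2 × 0.6767 ≈ 1433.3 m/s.

Δv ≈ 1430 m/s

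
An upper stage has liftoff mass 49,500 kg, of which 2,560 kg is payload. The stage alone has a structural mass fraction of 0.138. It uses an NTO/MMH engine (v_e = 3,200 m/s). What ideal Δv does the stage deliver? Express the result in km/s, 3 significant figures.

Δv ≈ 5.44 km/s

Stage wet mass = m₀ − payload = 49,500 − 2,560 = 46,940 kg.
Stage dry mass = ε × stage wet mass = 0.138 × 46,940 = 6,477.72 kg.
Burnout mass m_f = stage dry + payload = 6,477.72 + 2,560 = 9,037.72 kg.
Δv = v_e · ln(49,500/9,037.72) = 3200.0 × ln(5.477) = 3200.0 × 1.7006 ≈ 5442 m/s.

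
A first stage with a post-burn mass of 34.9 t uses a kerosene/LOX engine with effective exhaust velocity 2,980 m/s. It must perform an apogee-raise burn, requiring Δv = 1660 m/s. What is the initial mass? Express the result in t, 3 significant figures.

By the Tsiolkovsky rocket equation, m₀/m_f = exp(Δv / v_e) = exp(1660 / 2980.0) = exp(0.5570) = 1.7455.
m₀ = m_f × 1.7455 = 34.9 × 1.7455 = 60.918 t.

initial mass ≈ 60.9 t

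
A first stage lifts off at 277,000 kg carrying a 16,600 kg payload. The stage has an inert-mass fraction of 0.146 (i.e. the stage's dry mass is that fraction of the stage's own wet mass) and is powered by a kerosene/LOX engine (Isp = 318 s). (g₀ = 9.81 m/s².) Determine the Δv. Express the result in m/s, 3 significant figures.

Stage wet mass = m₀ − payload = 277,000 − 16,600 = 260,400 kg.
Stage dry mass = ε × stage wet mass = 0.146 × 260,400 = 38,018.4 kg.
Burnout mass m_f = stage dry + payload = 38,018.4 + 16,600 = 54,618.4 kg.
v_e = Isp · g₀ = 318 × 9.81 = 3119.6 m/s.
From the ideal rocket equation, Δv = v_e · ln(277,000/54,618.4) = 3119.6 × ln(5.072) = 3119.6 × 1.6236 ≈ 5065 m/s.

Δv ≈ 5070 m/s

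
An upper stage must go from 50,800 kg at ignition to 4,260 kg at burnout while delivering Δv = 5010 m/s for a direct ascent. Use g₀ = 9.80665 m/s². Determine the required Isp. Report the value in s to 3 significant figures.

Isp ≈ 206 s

ln(m₀/m_f) = ln(50800/4260) = ln(11.92) = 2.4786.
v_e = Δv / ln(m₀/m_f) = 5010 / 2.4786 = 2021.3 m/s.
Isp = v_e / g₀ = 2021.3 / 9.80665 = 206.1 s.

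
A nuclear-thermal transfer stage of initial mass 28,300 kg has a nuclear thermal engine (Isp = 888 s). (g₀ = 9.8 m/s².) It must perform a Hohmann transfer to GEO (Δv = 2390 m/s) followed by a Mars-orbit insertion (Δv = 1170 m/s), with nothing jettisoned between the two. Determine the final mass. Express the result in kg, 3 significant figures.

final mass ≈ 18800 kg

v_e = Isp · g₀ = 888 × 9.8 = 8702.4 m/s.
After the first burn: m = 28300 × exp(−2390/8702.4) = 28300 × 0.75985 = 21,503.8 kg.
After the second burn: m = 21,503.8 × exp(−1170/8702.4) = 21,503.8 × 0.87420 = 18,798.6 kg.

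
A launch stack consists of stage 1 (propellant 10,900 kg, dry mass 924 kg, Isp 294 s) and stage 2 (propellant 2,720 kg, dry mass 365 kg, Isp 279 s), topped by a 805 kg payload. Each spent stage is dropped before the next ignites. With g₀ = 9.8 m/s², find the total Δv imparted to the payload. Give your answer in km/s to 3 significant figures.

Δv ≈ 6.69 km/s

Ignition mass of stage 1 = 10,900+924 + 2,720+365 + 805 = 15,714 kg.
Stage 1: m₀ = 15,714 kg, m_f = 15,714 − 10,900 = 4,814 kg; Δv = 294×9.8×ln(3.264) = 2881.2×1.1830 ≈ 3409 m/s.
Stage 2: m₀ = 3,890 kg, m_f = 3,890 − 2,720 = 1,170 kg; Δv = 279×9.8×ln(3.325) = 2734.2×1.2014 ≈ 3285 m/s.
Total Δv = 3409 + 3285 = 6694 m/s.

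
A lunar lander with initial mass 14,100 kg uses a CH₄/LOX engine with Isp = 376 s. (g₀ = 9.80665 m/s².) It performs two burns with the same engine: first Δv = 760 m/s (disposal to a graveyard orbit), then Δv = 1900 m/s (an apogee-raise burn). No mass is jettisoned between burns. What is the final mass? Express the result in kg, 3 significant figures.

final mass ≈ 6850 kg

v_e = Isp · g₀ = 376 × 9.80665 = 3687.3 m/s.
After the first burn: m = 14100 × exp(−760/3687.3) = 14100 × 0.81374 = 11,473.7 kg.
After the second burn: m = 11,473.7 × exp(−1900/3687.3) = 11,473.7 × 0.59733 = 6,853.59 kg.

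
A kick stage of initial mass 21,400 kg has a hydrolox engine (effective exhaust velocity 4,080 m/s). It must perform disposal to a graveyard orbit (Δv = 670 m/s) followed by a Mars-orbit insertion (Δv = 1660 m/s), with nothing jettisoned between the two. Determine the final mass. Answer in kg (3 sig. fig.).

final mass ≈ 12100 kg

After the first burn: m = 21400 × exp(−670/4080.0) = 21400 × 0.84856 = 18,159.2 kg.
After the second burn: m = 18,159.2 × exp(−1660/4080.0) = 18,159.2 × 0.66574 = 12,089.3 kg.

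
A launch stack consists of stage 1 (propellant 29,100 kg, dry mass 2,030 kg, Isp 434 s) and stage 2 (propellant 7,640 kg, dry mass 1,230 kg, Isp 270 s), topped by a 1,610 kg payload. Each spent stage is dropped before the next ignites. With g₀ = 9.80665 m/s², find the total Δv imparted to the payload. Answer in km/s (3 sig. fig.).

Δv ≈ 8.57 km/s

Ignition mass of stage 1 = 29,100+2,030 + 7,640+1,230 + 1,610 = 41,610 kg.
Stage 1: m₀ = 41,610 kg, m_f = 41,610 − 29,100 = 12,510 kg; Δv = 434×9.80665×ln(3.326) = 4256.1×1.2018 ≈ 5115 m/s.
Stage 2: m₀ = 10,480 kg, m_f = 10,480 − 7,640 = 2,840 kg; Δv = 270×9.80665×ln(3.69) = 2647.8×1.3057 ≈ 3457 m/s.
Total Δv = 5115 + 3457 = 8572 m/s.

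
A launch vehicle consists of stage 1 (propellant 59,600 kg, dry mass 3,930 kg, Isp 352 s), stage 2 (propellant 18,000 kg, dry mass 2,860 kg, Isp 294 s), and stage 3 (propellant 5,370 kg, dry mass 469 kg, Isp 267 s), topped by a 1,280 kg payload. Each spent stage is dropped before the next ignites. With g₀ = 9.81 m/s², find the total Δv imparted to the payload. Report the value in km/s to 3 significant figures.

Ignition mass of stage 1 = 59,600+3,930 + 18,000+2,860 + 5,370+469 + 1,280 = 91,509 kg.
Stage 1: m₀ = 91,509 kg, m_f = 91,509 − 59,600 = 31,909 kg; Δv = 352×9.81×ln(2.868) = 3453.1×1.0535 ≈ 3638 m/s.
Stage 2: m₀ = 27,979 kg, m_f = 27,979 − 18,000 = 9,979 kg; Δv = 294×9.81×ln(2.804) = 2884.1×1.0310 ≈ 2973 m/s.
Stage 3: m₀ = 7,119 kg, m_f = 7,119 − 5,370 = 1,749 kg; Δv = 267×9.81×ln(4.07) = 2619.3×1.4037 ≈ 3677 m/s.
Total Δv = 3638 + 2973 + 3677 = 10288 m/s.

Δv ≈ 10.3 km/s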